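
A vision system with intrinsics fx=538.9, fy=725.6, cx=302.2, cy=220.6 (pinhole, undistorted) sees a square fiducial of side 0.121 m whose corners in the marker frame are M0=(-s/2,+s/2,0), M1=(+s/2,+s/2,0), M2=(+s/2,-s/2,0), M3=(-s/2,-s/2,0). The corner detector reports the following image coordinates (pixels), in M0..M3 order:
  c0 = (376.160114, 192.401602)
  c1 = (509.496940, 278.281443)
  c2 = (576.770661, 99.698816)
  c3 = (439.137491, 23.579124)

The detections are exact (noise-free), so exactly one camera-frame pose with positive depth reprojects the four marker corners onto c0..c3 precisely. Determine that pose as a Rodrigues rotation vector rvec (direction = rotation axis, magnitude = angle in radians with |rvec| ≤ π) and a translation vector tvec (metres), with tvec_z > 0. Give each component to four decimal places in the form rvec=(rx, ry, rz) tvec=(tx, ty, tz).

rvec=(-0.0367, 0.2182, 0.4637) tvec=(0.1439, -0.0457, 0.4531)

Intrinsics K: fx=538.9, fy=725.6, cx=302.2, cy=220.6
Marker side s = 0.121 m; corners in marker frame (Z=0):
  M0 = (-0.0605, +0.0605, 0)
  M1 = (+0.0605, +0.0605, 0)
  M2 = (+0.0605, -0.0605, 0)
  M3 = (-0.0605, -0.0605, 0)
Detected image corners:
  c0 = (376.160114, 192.401602) px
  c1 = (509.496940, 278.281443) px
  c2 = (576.770661, 99.698816) px
  c3 = (439.137491, 23.579124) px
Planar DLT: solve 8×8 A·h = b for H (H[2,2]=1):
  H  [+891.88215 -522.62302 +473.36492]
  H  [+598.34455 +1439.10250 +147.48295]
  H  [-0.47917 +0.03174 +1.00000]
B = K⁻¹H; ‖b₁‖=2.207205, ‖b₂‖=2.207205; λ = 2/(‖b₁‖+‖b₂‖) = 0.453062, sign → tz>0 ⇒ λ=+0.453062
r₁ = λ·B[:,0] = (+0.87156,+0.43961,-0.21709); r₂ = λ·B[:,1] = (-0.44744,+0.89420,+0.01438)
r₃ = r₁×r₂ = (+0.20045,+0.08460,+0.97604); SVD([r₁ r₂ r₃]) → R = UVᵀ:
  R  [+0.87156 -0.44744 +0.20045]
  R  [+0.43961 +0.89420 +0.08460]
  R  [-0.21709 +0.01438 +0.97604]
t = (+0.14390, -0.04565, +0.45306) m
tr R = 2.741802; θ = arccos((tr R − 1)/2) = 0.513764 rad = 29.437°
axis k = ((R−Rᵀ)₃₂, (R−Rᵀ)₁₃, (R−Rᵀ)₂₁) / (2 sinθ) = (-0.071442, +0.424799, +0.902464)
rvec = θ·k = (-0.036705, +0.218246, +0.463654)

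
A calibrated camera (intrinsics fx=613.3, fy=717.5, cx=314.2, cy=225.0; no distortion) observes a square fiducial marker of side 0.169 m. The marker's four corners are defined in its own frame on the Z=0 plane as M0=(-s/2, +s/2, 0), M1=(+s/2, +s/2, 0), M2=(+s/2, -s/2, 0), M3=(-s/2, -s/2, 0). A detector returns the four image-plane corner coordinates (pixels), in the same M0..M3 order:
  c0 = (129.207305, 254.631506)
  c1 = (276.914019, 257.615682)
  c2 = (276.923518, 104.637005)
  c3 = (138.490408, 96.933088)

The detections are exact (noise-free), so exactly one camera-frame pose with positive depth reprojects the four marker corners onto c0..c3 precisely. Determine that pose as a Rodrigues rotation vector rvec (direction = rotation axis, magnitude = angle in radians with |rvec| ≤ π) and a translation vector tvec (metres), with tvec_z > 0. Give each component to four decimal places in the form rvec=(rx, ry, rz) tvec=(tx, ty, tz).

Intrinsics K: fx=613.3, fy=717.5, cx=314.2, cy=225.0
Marker side s = 0.169 m; corners in marker frame (Z=0):
  M0 = (-0.0845, +0.0845, 0)
  M1 = (+0.0845, +0.0845, 0)
  M2 = (+0.0845, -0.0845, 0)
  M3 = (-0.0845, -0.0845, 0)
Detected image corners:
  c0 = (129.207305, 254.631506) px
  c1 = (276.914019, 257.615682) px
  c2 = (276.923518, 104.637005) px
  c3 = (138.490408, 96.933088) px
Planar DLT: solve 8×8 A·h = b for H (H[2,2]=1):
  H  [+885.28344 -104.53369 +206.62308]
  H  [+66.46631 +851.60788 +176.02172]
  H  [+0.19276 -0.37728 +1.00000]
B = K⁻¹H; ‖b₁‖=1.358848, ‖b₂‖=1.358848; λ = 2/(‖b₁‖+‖b₂‖) = 0.735918, sign → tz>0 ⇒ λ=+0.735918
r₁ = λ·B[:,0] = (+0.98960,+0.02369,+0.14186); r₂ = λ·B[:,1] = (+0.01681,+0.96054,-0.27765)
r₃ = r₁×r₂ = (-0.14284,+0.27715,+0.95015); SVD([r₁ r₂ r₃]) → R = UVᵀ:
  R  [+0.98960 +0.01681 -0.14284]
  R  [+0.02369 +0.96054 +0.27715]
  R  [+0.14186 -0.27765 +0.95015]
t = (-0.12908, -0.05024, +0.73592) m
tr R = 2.900290; θ = arccos((tr R − 1)/2) = 0.317095 rad = 18.168°
axis k = ((R−Rᵀ)₃₂, (R−Rᵀ)₁₃, (R−Rᵀ)₂₁) / (2 sinθ) = (-0.889643, -0.456523, +0.011029)
rvec = θ·k = (-0.282102, -0.144761, +0.003497)

rvec=(-0.2821, -0.1448, 0.0035) tvec=(-0.1291, -0.0502, 0.7359)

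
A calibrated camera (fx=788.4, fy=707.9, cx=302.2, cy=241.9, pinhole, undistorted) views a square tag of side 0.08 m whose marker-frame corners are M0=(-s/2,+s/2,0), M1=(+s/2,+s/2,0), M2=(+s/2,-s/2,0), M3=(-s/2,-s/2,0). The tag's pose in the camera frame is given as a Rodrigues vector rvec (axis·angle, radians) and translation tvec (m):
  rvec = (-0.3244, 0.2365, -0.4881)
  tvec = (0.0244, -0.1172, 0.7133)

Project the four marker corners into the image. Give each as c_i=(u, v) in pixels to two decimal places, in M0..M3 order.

c0=(309.87, 177.50) c1=(388.05, 136.12) c2=(348.01, 74.91) c3=(273.53, 115.63)

Intrinsics K: fx=788.4, fy=707.9, cx=302.2, cy=241.9
Marker side s = 0.08 m; corners in marker frame (Z=0):
  M0 = (-0.0400, +0.0400, 0)
  M1 = (+0.0400, +0.0400, 0)
  M2 = (+0.0400, -0.0400, 0)
  M3 = (-0.0400, -0.0400, 0)
rvec = (-0.3244, 0.2365, -0.4881), |rvec| = θ = 0.63199 rad = 36.210°
Rodrigues: sinθ=0.59075, 1−cosθ=0.19315; R = I + sinθ·[k]× + (1−cosθ)·[k]×²:
    [+0.85774 +0.41915 +0.29764]
    [-0.49335 +0.83390 +0.24741]
    [-0.14450 -0.35905 +0.92206]
t = (0.0244, -0.1172, 0.7133) m
M0: Pc = R·M0+t = (+0.00686, -0.06411, +0.70472); u = 788.4·(+0.00686)/0.70472 + 302.2 = 309.8704, v = 707.9·(-0.06411)/0.70472 + 241.9 = 177.5006
M1: Pc = R·M1+t = (+0.07548, -0.10358, +0.69316); u = 788.4·(+0.07548)/0.69316 + 302.2 = 388.0464, v = 707.9·(-0.10358)/0.69316 + 241.9 = 136.1191
M2: Pc = R·M2+t = (+0.04194, -0.17029, +0.72188); u = 788.4·(+0.04194)/0.72188 + 302.2 = 348.0086, v = 707.9·(-0.17029)/0.72188 + 241.9 = 74.9082
M3: Pc = R·M3+t = (-0.02668, -0.13082, +0.73344); u = 788.4·(-0.02668)/0.73344 + 302.2 = 273.5254, v = 707.9·(-0.13082)/0.73344 + 241.9 = 115.6338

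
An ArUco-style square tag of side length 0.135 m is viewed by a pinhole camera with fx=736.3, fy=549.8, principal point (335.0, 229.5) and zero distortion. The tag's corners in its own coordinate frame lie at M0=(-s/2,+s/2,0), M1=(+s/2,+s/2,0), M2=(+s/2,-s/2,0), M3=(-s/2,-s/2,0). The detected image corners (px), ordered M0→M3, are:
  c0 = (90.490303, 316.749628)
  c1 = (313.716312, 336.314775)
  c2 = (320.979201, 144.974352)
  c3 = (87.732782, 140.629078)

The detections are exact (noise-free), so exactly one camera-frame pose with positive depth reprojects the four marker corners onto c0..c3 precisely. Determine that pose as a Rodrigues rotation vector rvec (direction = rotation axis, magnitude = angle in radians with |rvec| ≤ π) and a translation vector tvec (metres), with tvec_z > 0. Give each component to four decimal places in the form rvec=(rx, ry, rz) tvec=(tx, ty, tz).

Intrinsics K: fx=736.3, fy=549.8, cx=335.0, cy=229.5
Marker side s = 0.135 m; corners in marker frame (Z=0):
  M0 = (-0.0675, +0.0675, 0)
  M1 = (+0.0675, +0.0675, 0)
  M2 = (+0.0675, -0.0675, 0)
  M3 = (-0.0675, -0.0675, 0)
Detected image corners:
  c0 = (90.490303, 316.749628) px
  c1 = (313.716312, 336.314775) px
  c2 = (320.979201, 144.974352) px
  c3 = (87.732782, 140.629078) px
Planar DLT: solve 8×8 A·h = b for H (H[2,2]=1):
  H  [+1560.91702 +49.72296 +198.31887]
  H  [-59.09474 +1433.40013 +236.38878]
  H  [-0.63437 +0.31895 +1.00000]
B = K⁻¹H; ‖b₁‖=2.495673, ‖b₂‖=2.495673; λ = 2/(‖b₁‖+‖b₂‖) = 0.400693, sign → tz>0 ⇒ λ=+0.400693
r₁ = λ·B[:,0] = (+0.96510,+0.06304,-0.25419); r₂ = λ·B[:,1] = (-0.03109,+0.99131,+0.12780)
r₃ = r₁×r₂ = (+0.26004,-0.11544,+0.95867); SVD([r₁ r₂ r₃]) → R = UVᵀ:
  R  [+0.96510 -0.03109 +0.26004]
  R  [+0.06304 +0.99131 -0.11544]
  R  [-0.25419 +0.12780 +0.95867]
t = (-0.07438, +0.00502, +0.40069) m
tr R = 2.915085; θ = arccos((tr R − 1)/2) = 0.292443 rad = 16.756°
axis k = ((R−Rᵀ)₃₂, (R−Rᵀ)₁₃, (R−Rᵀ)₂₁) / (2 sinθ) = (+0.421864, +0.891842, +0.163243)
rvec = θ·k = (+0.123371, +0.260813, +0.047739)

rvec=(0.1234, 0.2608, 0.0477) tvec=(-0.0744, 0.0050, 0.4007)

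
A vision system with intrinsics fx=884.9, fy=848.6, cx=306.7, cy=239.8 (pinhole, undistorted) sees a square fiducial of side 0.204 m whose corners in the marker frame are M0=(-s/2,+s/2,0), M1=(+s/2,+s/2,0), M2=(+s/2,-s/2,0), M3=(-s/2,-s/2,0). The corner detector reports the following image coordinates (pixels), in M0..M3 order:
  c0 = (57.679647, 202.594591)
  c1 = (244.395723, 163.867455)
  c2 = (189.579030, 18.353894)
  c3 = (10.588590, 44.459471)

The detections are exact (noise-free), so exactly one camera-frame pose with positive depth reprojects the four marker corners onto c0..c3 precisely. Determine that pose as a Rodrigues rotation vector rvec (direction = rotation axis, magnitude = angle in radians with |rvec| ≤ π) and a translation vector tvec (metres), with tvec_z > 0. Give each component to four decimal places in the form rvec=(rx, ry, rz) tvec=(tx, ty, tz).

rvec=(-0.3542, -0.2958, -0.2984) tvec=(-0.1959, -0.1548, 0.9701)

Intrinsics K: fx=884.9, fy=848.6, cx=306.7, cy=239.8
Marker side s = 0.204 m; corners in marker frame (Z=0):
  M0 = (-0.1020, +0.1020, 0)
  M1 = (+0.1020, +0.1020, 0)
  M2 = (+0.1020, -0.1020, 0)
  M3 = (-0.1020, -0.1020, 0)
Detected image corners:
  c0 = (57.679647, 202.594591) px
  c1 = (244.395723, 163.867455) px
  c2 = (189.579030, 18.353894) px
  c3 = (10.588590, 44.459471) px
Planar DLT: solve 8×8 A·h = b for H (H[2,2]=1):
  H  [+938.80863 +212.43392 +127.97188]
  H  [-121.15000 +710.67386 +104.40846]
  H  [+0.34289 -0.30266 +1.00000]
B = K⁻¹H; ‖b₁‖=1.030786, ‖b₂‖=1.030786; λ = 2/(‖b₁‖+‖b₂‖) = 0.970133, sign → tz>0 ⇒ λ=+0.970133
r₁ = λ·B[:,0] = (+0.91394,-0.23250,+0.33265); r₂ = λ·B[:,1] = (+0.33466,+0.89543,-0.29362)
r₃ = r₁×r₂ = (-0.22960,+0.37968,+0.89618); SVD([r₁ r₂ r₃]) → R = UVᵀ:
  R  [+0.91394 +0.33466 -0.22960]
  R  [-0.23250 +0.89543 +0.37968]
  R  [+0.33265 -0.29362 +0.89618]
t = (-0.19594, -0.15478, +0.97013) m
tr R = 2.705542; θ = arccos((tr R − 1)/2) = 0.549528 rad = 31.486°
axis k = ((R−Rᵀ)₃₂, (R−Rᵀ)₁₃, (R−Rᵀ)₂₁) / (2 sinθ) = (-0.644569, -0.538256, -0.542964)
rvec = θ·k = (-0.354209, -0.295787, -0.298374)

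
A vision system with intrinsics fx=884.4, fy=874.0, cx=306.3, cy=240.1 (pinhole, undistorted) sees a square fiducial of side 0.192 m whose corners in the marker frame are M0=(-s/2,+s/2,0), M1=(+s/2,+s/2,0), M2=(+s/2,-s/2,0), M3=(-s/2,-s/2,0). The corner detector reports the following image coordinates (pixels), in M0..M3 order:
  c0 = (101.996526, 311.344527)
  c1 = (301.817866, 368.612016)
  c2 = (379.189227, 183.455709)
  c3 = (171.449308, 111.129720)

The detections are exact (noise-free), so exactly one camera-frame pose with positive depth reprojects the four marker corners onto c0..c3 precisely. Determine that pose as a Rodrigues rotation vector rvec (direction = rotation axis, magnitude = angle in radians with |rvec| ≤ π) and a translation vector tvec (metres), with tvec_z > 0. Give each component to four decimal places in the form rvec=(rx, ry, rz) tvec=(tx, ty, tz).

rvec=(0.2888, -0.1963, 0.3443) tvec=(-0.0584, 0.0066, 0.7847)

Intrinsics K: fx=884.4, fy=874.0, cx=306.3, cy=240.1
Marker side s = 0.192 m; corners in marker frame (Z=0):
  M0 = (-0.0960, +0.0960, 0)
  M1 = (+0.0960, +0.0960, 0)
  M2 = (+0.0960, -0.0960, 0)
  M3 = (-0.0960, -0.0960, 0)
Detected image corners:
  c0 = (101.996526, 311.344527) px
  c1 = (301.817866, 368.612016) px
  c2 = (379.189227, 183.455709) px
  c3 = (171.449308, 111.129720) px
Planar DLT: solve 8×8 A·h = b for H (H[2,2]=1):
  H  [+1132.88522 -308.67088 +240.47365]
  H  [+409.97358 +1078.27806 +247.45512]
  H  [+0.30235 +0.31131 +1.00000]
B = K⁻¹H; ‖b₁‖=1.274359, ‖b₂‖=1.274359; λ = 2/(‖b₁‖+‖b₂‖) = 0.784708, sign → tz>0 ⇒ λ=+0.784708
r₁ = λ·B[:,0] = (+0.92301,+0.30291,+0.23725); r₂ = λ·B[:,1] = (-0.35848,+0.90101,+0.24429)
r₃ = r₁×r₂ = (-0.13977,-0.31053,+0.94023); SVD([r₁ r₂ r₃]) → R = UVᵀ:
  R  [+0.92301 -0.35848 -0.13977]
  R  [+0.30291 +0.90101 -0.31053]
  R  [+0.23725 +0.24429 +0.94023]
t = (-0.05841, +0.00660, +0.78471) m
tr R = 2.764253; θ = arccos((tr R − 1)/2) = 0.490438 rad = 28.100°
axis k = ((R−Rᵀ)₃₂, (R−Rᵀ)₁₃, (R−Rᵀ)₂₁) / (2 sinθ) = (+0.588962, -0.400229, +0.702098)
rvec = θ·k = (+0.288849, -0.196287, +0.344336)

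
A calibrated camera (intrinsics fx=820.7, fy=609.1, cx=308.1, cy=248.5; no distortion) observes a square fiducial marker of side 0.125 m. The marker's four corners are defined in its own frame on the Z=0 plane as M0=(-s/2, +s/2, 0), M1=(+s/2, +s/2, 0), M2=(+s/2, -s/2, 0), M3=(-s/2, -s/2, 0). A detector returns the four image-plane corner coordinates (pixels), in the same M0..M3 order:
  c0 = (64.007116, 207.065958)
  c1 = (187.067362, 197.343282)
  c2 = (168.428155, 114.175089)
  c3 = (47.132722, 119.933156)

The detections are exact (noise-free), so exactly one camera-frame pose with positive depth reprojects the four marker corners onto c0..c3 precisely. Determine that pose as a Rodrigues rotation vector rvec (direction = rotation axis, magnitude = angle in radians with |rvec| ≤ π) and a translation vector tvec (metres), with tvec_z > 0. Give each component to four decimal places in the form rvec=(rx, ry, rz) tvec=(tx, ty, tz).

rvec=(-0.1702, -0.2980, -0.1596) tvec=(-0.1974, -0.1250, 0.8519)

Intrinsics K: fx=820.7, fy=609.1, cx=308.1, cy=248.5
Marker side s = 0.125 m; corners in marker frame (Z=0):
  M0 = (-0.0625, +0.0625, 0)
  M1 = (+0.0625, +0.0625, 0)
  M2 = (+0.0625, -0.0625, 0)
  M3 = (-0.0625, -0.0625, 0)
Detected image corners:
  c0 = (64.007116, 207.065958) px
  c1 = (187.067362, 197.343282) px
  c2 = (168.428155, 114.175089) px
  c3 = (47.132722, 119.933156) px
Planar DLT: solve 8×8 A·h = b for H (H[2,2]=1):
  H  [+1019.02589 +122.67412 +117.92993]
  H  [-4.72843 +654.11531 +159.09730]
  H  [+0.35726 -0.16748 +1.00000]
B = K⁻¹H; ‖b₁‖=1.173813, ‖b₂‖=1.173813; λ = 2/(‖b₁‖+‖b₂‖) = 0.851925, sign → tz>0 ⇒ λ=+0.851925
r₁ = λ·B[:,0] = (+0.94354,-0.13078,+0.30436); r₂ = λ·B[:,1] = (+0.18090,+0.97310,-0.14268)
r₃ = r₁×r₂ = (-0.27751,+0.18968,+0.94181); SVD([r₁ r₂ r₃]) → R = UVᵀ:
  R  [+0.94354 +0.18090 -0.27751]
  R  [-0.13078 +0.97310 +0.18968]
  R  [+0.30436 -0.14268 +0.94181]
t = (-0.19741, -0.12504, +0.85192) m
tr R = 2.858446; θ = arccos((tr R − 1)/2) = 0.378492 rad = 21.686°
axis k = ((R−Rᵀ)₃₂, (R−Rᵀ)₁₃, (R−Rᵀ)₂₁) / (2 sinθ) = (-0.449723, -0.787323, -0.421749)
rvec = θ·k = (-0.170216, -0.297995, -0.159629)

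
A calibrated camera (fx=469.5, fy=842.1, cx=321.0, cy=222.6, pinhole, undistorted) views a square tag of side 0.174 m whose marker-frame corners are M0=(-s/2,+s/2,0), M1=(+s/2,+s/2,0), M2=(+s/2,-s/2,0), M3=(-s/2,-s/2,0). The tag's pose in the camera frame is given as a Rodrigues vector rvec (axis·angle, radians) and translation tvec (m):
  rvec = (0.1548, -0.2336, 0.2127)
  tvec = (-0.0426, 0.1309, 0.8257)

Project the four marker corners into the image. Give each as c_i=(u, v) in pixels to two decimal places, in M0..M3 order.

c0=(237.52, 427.44) c1=(332.17, 449.78) c2=(354.58, 286.51) c3=(258.49, 254.77)

Intrinsics K: fx=469.5, fy=842.1, cx=321.0, cy=222.6
Marker side s = 0.174 m; corners in marker frame (Z=0):
  M0 = (-0.0870, +0.0870, 0)
  M1 = (+0.0870, +0.0870, 0)
  M2 = (+0.0870, -0.0870, 0)
  M3 = (-0.0870, -0.0870, 0)
rvec = (0.1548, -0.2336, 0.2127), |rvec| = θ = 0.35181 rad = 20.157°
Rodrigues: sinθ=0.34460, 1−cosθ=0.06125; R = I + sinθ·[k]× + (1−cosθ)·[k]×²:
    [+0.95061 -0.22623 -0.21252]
    [+0.19044 +0.96575 -0.17621]
    [+0.24510 +0.12704 +0.96114]
t = (-0.0426, 0.1309, 0.8257) m
M0: Pc = R·M0+t = (-0.14499, +0.19835, +0.81543); u = 469.5·(-0.14499)/0.81543 + 321.0 = 237.5217, v = 842.1·(+0.19835)/0.81543 + 222.6 = 427.4398
M1: Pc = R·M1+t = (+0.02042, +0.23149, +0.85808); u = 469.5·(+0.02042)/0.85808 + 321.0 = 332.1731, v = 842.1·(+0.23149)/0.85808 + 222.6 = 449.7791
M2: Pc = R·M2+t = (+0.05979, +0.06345, +0.83597); u = 469.5·(+0.05979)/0.83597 + 321.0 = 354.5767, v = 842.1·(+0.06345)/0.83597 + 222.6 = 286.5132
M3: Pc = R·M3+t = (-0.10562, +0.03031, +0.79332); u = 469.5·(-0.10562)/0.79332 + 321.0 = 258.4923, v = 842.1·(+0.03031)/0.79332 + 222.6 = 254.7744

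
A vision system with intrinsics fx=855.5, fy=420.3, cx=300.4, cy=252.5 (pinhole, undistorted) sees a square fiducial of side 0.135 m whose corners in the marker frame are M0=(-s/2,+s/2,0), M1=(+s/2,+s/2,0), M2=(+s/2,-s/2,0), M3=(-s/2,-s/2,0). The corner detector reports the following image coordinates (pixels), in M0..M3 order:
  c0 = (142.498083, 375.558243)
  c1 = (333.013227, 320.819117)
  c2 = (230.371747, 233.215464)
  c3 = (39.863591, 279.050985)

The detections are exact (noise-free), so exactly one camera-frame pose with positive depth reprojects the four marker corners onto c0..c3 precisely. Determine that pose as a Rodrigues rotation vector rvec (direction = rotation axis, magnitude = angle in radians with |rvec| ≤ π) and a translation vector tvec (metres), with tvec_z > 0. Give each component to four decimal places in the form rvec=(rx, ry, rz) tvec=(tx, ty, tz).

rvec=(-0.2368, -0.2556, -0.5001) tvec=(-0.0700, 0.0611, 0.5375)

Intrinsics K: fx=855.5, fy=420.3, cx=300.4, cy=252.5
Marker side s = 0.135 m; corners in marker frame (Z=0):
  M0 = (-0.0675, +0.0675, 0)
  M1 = (+0.0675, +0.0675, 0)
  M2 = (+0.0675, -0.0675, 0)
  M3 = (-0.0675, -0.0675, 0)
Detected image corners:
  c0 = (142.498083, 375.558243) px
  c1 = (333.013227, 320.819117) px
  c2 = (230.371747, 233.215464) px
  c3 = (39.863591, 279.050985) px
Planar DLT: solve 8×8 A·h = b for H (H[2,2]=1):
  H  [+1514.37504 +704.64455 +188.96128]
  H  [-204.61189 +590.48731 +300.29451]
  H  [+0.55342 -0.29843 +1.00000]
B = K⁻¹H; ‖b₁‖=1.860318, ‖b₂‖=1.860318; λ = 2/(‖b₁‖+‖b₂‖) = 0.537543, sign → tz>0 ⇒ λ=+0.537543
r₁ = λ·B[:,0] = (+0.84708,-0.44041,+0.29749); r₂ = λ·B[:,1] = (+0.49908,+0.85158,-0.16042)
r₃ = r₁×r₂ = (-0.18268,+0.28436,+0.94115); SVD([r₁ r₂ r₃]) → R = UVᵀ:
  R  [+0.84708 +0.49908 -0.18268]
  R  [-0.44041 +0.85158 +0.28436]
  R  [+0.29749 -0.16042 +0.94115]
t = (-0.07002, +0.06113, +0.53754) m
tr R = 2.639807; θ = arccos((tr R − 1)/2) = 0.609554 rad = 34.925°
axis k = ((R−Rᵀ)₃₂, (R−Rᵀ)₁₃, (R−Rᵀ)₂₁) / (2 sinθ) = (-0.388448, -0.419363, -0.820513)
rvec = θ·k = (-0.236780, -0.255625, -0.500147)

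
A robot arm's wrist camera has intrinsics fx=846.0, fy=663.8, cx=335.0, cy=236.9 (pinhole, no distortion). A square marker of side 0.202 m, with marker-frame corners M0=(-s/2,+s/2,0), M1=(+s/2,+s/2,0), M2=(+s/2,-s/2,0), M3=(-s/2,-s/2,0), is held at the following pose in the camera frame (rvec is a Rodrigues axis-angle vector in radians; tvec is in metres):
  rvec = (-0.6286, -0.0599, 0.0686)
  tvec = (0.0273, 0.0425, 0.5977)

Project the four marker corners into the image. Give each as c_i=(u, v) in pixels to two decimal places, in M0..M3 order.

Intrinsics K: fx=846.0, fy=663.8, cx=335.0, cy=236.9
Marker side s = 0.202 m; corners in marker frame (Z=0):
  M0 = (-0.1010, +0.1010, 0)
  M1 = (+0.1010, +0.1010, 0)
  M2 = (+0.1010, -0.1010, 0)
  M3 = (-0.1010, -0.1010, 0)
rvec = (-0.6286, -0.0599, 0.0686), |rvec| = θ = 0.63516 rad = 36.392°
Rodrigues: sinθ=0.59331, 1−cosθ=0.19502; R = I + sinθ·[k]× + (1−cosθ)·[k]×²:
    [+0.99599 -0.04588 -0.07680]
    [+0.08228 +0.80671 +0.58519]
    [+0.03511 -0.58916 +0.80725]
t = (0.0273, 0.0425, 0.5977) m
M0: Pc = R·M0+t = (-0.07793, +0.11567, +0.53465); u = 846.0·(-0.07793)/0.53465 + 335.0 = 211.6897, v = 663.8·(+0.11567)/0.53465 + 236.9 = 380.5082
M1: Pc = R·M1+t = (+0.12326, +0.13229, +0.54174); u = 846.0·(+0.12326)/0.54174 + 335.0 = 527.4892, v = 663.8·(+0.13229)/0.54174 + 236.9 = 398.9940
M2: Pc = R·M2+t = (+0.13253, -0.03067, +0.66075); u = 846.0·(+0.13253)/0.66075 + 335.0 = 504.6845, v = 663.8·(-0.03067)/0.66075 + 236.9 = 206.0913
M3: Pc = R·M3+t = (-0.06866, -0.04729, +0.65366); u = 846.0·(-0.06866)/0.65366 + 335.0 = 246.1349, v = 663.8·(-0.04729)/0.65366 + 236.9 = 188.8783

c0=(211.69, 380.51) c1=(527.49, 398.99) c2=(504.68, 206.09) c3=(246.13, 188.88)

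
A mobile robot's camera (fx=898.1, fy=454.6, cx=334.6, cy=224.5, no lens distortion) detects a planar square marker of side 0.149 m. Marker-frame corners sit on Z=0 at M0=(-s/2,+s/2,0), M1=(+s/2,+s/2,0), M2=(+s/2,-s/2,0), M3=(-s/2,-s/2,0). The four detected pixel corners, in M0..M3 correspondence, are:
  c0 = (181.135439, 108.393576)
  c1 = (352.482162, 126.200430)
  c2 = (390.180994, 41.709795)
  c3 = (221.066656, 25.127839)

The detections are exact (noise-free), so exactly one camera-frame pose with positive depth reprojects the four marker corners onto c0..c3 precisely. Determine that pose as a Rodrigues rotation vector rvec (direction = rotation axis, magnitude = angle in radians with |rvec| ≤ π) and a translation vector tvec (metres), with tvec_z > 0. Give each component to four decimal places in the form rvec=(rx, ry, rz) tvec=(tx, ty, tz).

Intrinsics K: fx=898.1, fy=454.6, cx=334.6, cy=224.5
Marker side s = 0.149 m; corners in marker frame (Z=0):
  M0 = (-0.0745, +0.0745, 0)
  M1 = (+0.0745, +0.0745, 0)
  M2 = (+0.0745, -0.0745, 0)
  M3 = (-0.0745, -0.0745, 0)
Detected image corners:
  c0 = (181.135439, 108.393576) px
  c1 = (352.482162, 126.200430) px
  c2 = (390.180994, 41.709795) px
  c3 = (221.066656, 25.127839) px
Planar DLT: solve 8×8 A·h = b for H (H[2,2]=1):
  H  [+1120.56219 -290.72254 +285.88432]
  H  [+109.60937 +554.97231 +74.97956]
  H  [-0.07640 -0.10543 +1.00000]
B = K⁻¹H; ‖b₁‖=1.308505, ‖b₂‖=1.308505; λ = 2/(‖b₁‖+‖b₂‖) = 0.764231, sign → tz>0 ⇒ λ=+0.764231
r₁ = λ·B[:,0] = (+0.97528,+0.21310,-0.05838); r₂ = λ·B[:,1] = (-0.21737,+0.97276,-0.08057)
r₃ = r₁×r₂ = (+0.03962,+0.09127,+0.99504); SVD([r₁ r₂ r₃]) → R = UVᵀ:
  R  [+0.97528 -0.21737 +0.03962]
  R  [+0.21310 +0.97276 +0.09127]
  R  [-0.05838 -0.08057 +0.99504]
t = (-0.04145, -0.25136, +0.76423) m
tr R = 2.943080; θ = arccos((tr R − 1)/2) = 0.239148 rad = 13.702°
axis k = ((R−Rᵀ)₃₂, (R−Rᵀ)₁₃, (R−Rᵀ)₂₁) / (2 sinθ) = (-0.362741, +0.206876, +0.908637)
rvec = θ·k = (-0.086749, +0.049474, +0.217298)

rvec=(-0.0867, 0.0495, 0.2173) tvec=(-0.0415, -0.2514, 0.7642)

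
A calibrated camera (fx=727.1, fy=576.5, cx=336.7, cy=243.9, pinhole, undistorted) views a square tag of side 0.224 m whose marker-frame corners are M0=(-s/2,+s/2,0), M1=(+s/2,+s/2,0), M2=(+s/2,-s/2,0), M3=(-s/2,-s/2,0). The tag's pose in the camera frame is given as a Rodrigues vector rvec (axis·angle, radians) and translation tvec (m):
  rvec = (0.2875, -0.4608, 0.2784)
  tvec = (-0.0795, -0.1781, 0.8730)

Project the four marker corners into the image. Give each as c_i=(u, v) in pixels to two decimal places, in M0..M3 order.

c0=(153.74, 177.68) c1=(321.60, 211.89) c2=(379.59, 78.26) c3=(209.61, 24.35)

Intrinsics K: fx=727.1, fy=576.5, cx=336.7, cy=243.9
Marker side s = 0.224 m; corners in marker frame (Z=0):
  M0 = (-0.1120, +0.1120, 0)
  M1 = (+0.1120, +0.1120, 0)
  M2 = (+0.1120, -0.1120, 0)
  M3 = (-0.1120, -0.1120, 0)
rvec = (0.2875, -0.4608, 0.2784), |rvec| = θ = 0.61033 rad = 34.969°
Rodrigues: sinθ=0.57314, 1−cosθ=0.18054; R = I + sinθ·[k]× + (1−cosθ)·[k]×²:
    [+0.85952 -0.32564 -0.39393]
    [+0.19723 +0.92237 -0.33216]
    [+0.47151 +0.20780 +0.85703]
t = (-0.0795, -0.1781, 0.8730) m
M0: Pc = R·M0+t = (-0.21224, -0.09688, +0.84346); u = 727.1·(-0.21224)/0.84346 + 336.7 = 153.7419, v = 576.5·(-0.09688)/0.84346 + 243.9 = 177.6811
M1: Pc = R·M1+t = (-0.01971, -0.05270, +0.94908); u = 727.1·(-0.01971)/0.94908 + 336.7 = 321.6033, v = 576.5·(-0.05270)/0.94908 + 243.9 = 211.8856
M2: Pc = R·M2+t = (+0.05324, -0.25932, +0.90254); u = 727.1·(+0.05324)/0.90254 + 336.7 = 379.5900, v = 576.5·(-0.25932)/0.90254 + 243.9 = 78.2600
M3: Pc = R·M3+t = (-0.13929, -0.30350, +0.79692); u = 727.1·(-0.13929)/0.79692 + 336.7 = 209.6091, v = 576.5·(-0.30350)/0.79692 + 243.9 = 24.3476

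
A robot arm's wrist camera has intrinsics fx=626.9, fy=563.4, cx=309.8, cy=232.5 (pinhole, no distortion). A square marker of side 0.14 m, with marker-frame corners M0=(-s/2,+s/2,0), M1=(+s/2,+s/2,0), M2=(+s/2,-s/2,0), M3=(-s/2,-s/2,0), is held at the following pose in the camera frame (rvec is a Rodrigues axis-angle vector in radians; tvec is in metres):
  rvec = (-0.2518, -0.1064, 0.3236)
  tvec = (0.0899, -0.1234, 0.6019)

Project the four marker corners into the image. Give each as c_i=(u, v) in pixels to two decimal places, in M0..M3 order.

c0=(312.88, 152.64) c1=(453.56, 197.73) c2=(487.41, 83.94) c3=(355.57, 39.90)

Intrinsics K: fx=626.9, fy=563.4, cx=309.8, cy=232.5
Marker side s = 0.14 m; corners in marker frame (Z=0):
  M0 = (-0.0700, +0.0700, 0)
  M1 = (+0.0700, +0.0700, 0)
  M2 = (+0.0700, -0.0700, 0)
  M3 = (-0.0700, -0.0700, 0)
rvec = (-0.2518, -0.1064, 0.3236), |rvec| = θ = 0.42360 rad = 24.271°
Rodrigues: sinθ=0.41105, 1−cosθ=0.08839; R = I + sinθ·[k]× + (1−cosθ)·[k]×²:
    [+0.94284 -0.30081 -0.14338]
    [+0.32721 +0.91719 +0.22738]
    [+0.06311 -0.26130 +0.96319]
t = (0.0899, -0.1234, 0.6019) m
M0: Pc = R·M0+t = (+0.00284, -0.08210, +0.57919); u = 626.9·(+0.00284)/0.57919 + 309.8 = 312.8784, v = 563.4·(-0.08210)/0.57919 + 232.5 = 152.6374
M1: Pc = R·M1+t = (+0.13484, -0.03629, +0.58803); u = 626.9·(+0.13484)/0.58803 + 309.8 = 453.5563, v = 563.4·(-0.03629)/0.58803 + 232.5 = 197.7276
M2: Pc = R·M2+t = (+0.17696, -0.16470, +0.62461); u = 626.9·(+0.17696)/0.62461 + 309.8 = 487.4051, v = 563.4·(-0.16470)/0.62461 + 232.5 = 83.9408
M3: Pc = R·M3+t = (+0.04496, -0.21051, +0.61577); u = 626.9·(+0.04496)/0.61577 + 309.8 = 355.5702, v = 563.4·(-0.21051)/0.61577 + 232.5 = 39.8966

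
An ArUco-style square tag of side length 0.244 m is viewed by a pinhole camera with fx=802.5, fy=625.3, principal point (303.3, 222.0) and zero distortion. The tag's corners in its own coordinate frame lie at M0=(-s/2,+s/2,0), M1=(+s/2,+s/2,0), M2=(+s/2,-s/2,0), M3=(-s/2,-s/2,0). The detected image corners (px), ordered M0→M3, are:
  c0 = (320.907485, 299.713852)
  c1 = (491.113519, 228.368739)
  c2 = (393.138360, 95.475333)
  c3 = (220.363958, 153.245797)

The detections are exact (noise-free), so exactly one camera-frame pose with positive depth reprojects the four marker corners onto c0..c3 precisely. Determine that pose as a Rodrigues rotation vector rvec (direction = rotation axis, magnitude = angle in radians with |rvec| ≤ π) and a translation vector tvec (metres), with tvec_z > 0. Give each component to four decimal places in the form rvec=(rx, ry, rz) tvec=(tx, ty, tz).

Intrinsics K: fx=802.5, fy=625.3, cx=303.3, cy=222.0
Marker side s = 0.244 m; corners in marker frame (Z=0):
  M0 = (-0.1220, +0.1220, 0)
  M1 = (+0.1220, +0.1220, 0)
  M2 = (+0.1220, -0.1220, 0)
  M3 = (-0.1220, -0.1220, 0)
Detected image corners:
  c0 = (320.907485, 299.713852) px
  c1 = (491.113519, 228.368739) px
  c2 = (393.138360, 95.475333) px
  c3 = (220.363958, 153.245797) px
Planar DLT: solve 8×8 A·h = b for H (H[2,2]=1):
  H  [+822.87692 +359.02432 +359.09407]
  H  [-198.75762 +545.40294 +191.73825]
  H  [+0.33661 -0.13345 +1.00000]
B = K⁻¹H; ‖b₁‖=1.054187, ‖b₂‖=1.054187; λ = 2/(‖b₁‖+‖b₂‖) = 0.948599, sign → tz>0 ⇒ λ=+0.948599
r₁ = λ·B[:,0] = (+0.85200,-0.41489,+0.31931); r₂ = λ·B[:,1] = (+0.47223,+0.87234,-0.12659)
r₃ = r₁×r₂ = (-0.22602,+0.25865,+0.93916); SVD([r₁ r₂ r₃]) → R = UVᵀ:
  R  [+0.85200 +0.47223 -0.22602]
  R  [-0.41489 +0.87234 +0.25865]
  R  [+0.31931 -0.12659 +0.93916]
t = (+0.06595, -0.04591, +0.94860) m
tr R = 2.663497; θ = arccos((tr R − 1)/2) = 0.588547 rad = 33.721°
axis k = ((R−Rᵀ)₃₂, (R−Rᵀ)₁₃, (R−Rᵀ)₂₁) / (2 sinθ) = (-0.346968, -0.491158, -0.798985)
rvec = θ·k = (-0.204207, -0.289069, -0.470240)

rvec=(-0.2042, -0.2891, -0.4702) tvec=(0.0660, -0.0459, 0.9486)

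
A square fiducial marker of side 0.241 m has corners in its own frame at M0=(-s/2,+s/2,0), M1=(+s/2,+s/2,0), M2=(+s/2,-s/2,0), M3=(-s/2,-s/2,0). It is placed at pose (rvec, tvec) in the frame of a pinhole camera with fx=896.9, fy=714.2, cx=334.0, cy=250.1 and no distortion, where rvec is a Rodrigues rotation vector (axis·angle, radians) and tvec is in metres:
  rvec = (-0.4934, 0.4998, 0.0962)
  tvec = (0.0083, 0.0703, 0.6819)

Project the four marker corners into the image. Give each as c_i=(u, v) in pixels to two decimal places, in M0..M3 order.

Intrinsics K: fx=896.9, fy=714.2, cx=334.0, cy=250.1
Marker side s = 0.241 m; corners in marker frame (Z=0):
  M0 = (-0.1205, +0.1205, 0)
  M1 = (+0.1205, +0.1205, 0)
  M2 = (+0.1205, -0.1205, 0)
  M3 = (-0.1205, -0.1205, 0)
rvec = (-0.4934, 0.4998, 0.0962), |rvec| = θ = 0.70887 rad = 40.615°
Rodrigues: sinθ=0.65098, 1−cosθ=0.24090; R = I + sinθ·[k]× + (1−cosθ)·[k]×²:
    [+0.87581 -0.20657 +0.43623]
    [-0.02988 +0.87885 +0.47615]
    [-0.48174 -0.43005 +0.76353]
t = (0.0083, 0.0703, 0.6819) m
M0: Pc = R·M0+t = (-0.12213, +0.17980, +0.68813); u = 896.9·(-0.12213)/0.68813 + 334.0 = 174.8220, v = 714.2·(+0.17980)/0.68813 + 250.1 = 436.7149
M1: Pc = R·M1+t = (+0.08894, +0.17260, +0.57203); u = 896.9·(+0.08894)/0.57203 + 334.0 = 473.4568, v = 714.2·(+0.17260)/0.57203 + 250.1 = 465.5993
M2: Pc = R·M2+t = (+0.13873, -0.03920, +0.67567); u = 896.9·(+0.13873)/0.67567 + 334.0 = 518.1475, v = 714.2·(-0.03920)/0.67567 + 250.1 = 208.6622
M3: Pc = R·M3+t = (-0.07234, -0.03200, +0.79177); u = 896.9·(-0.07234)/0.79177 + 334.0 = 252.0510, v = 714.2·(-0.03200)/0.79177 + 250.1 = 221.2338

c0=(174.82, 436.71) c1=(473.46, 465.60) c2=(518.15, 208.66) c3=(252.05, 221.23)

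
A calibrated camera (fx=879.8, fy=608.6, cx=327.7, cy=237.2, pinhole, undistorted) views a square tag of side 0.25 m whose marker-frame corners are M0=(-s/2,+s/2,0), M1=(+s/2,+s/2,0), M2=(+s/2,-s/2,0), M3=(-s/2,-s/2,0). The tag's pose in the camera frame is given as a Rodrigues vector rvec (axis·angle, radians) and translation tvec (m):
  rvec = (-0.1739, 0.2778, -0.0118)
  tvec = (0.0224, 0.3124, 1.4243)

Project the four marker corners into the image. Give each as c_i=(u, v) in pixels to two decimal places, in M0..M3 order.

c0=(266.86, 423.57) c1=(418.37, 428.87) c2=(417.53, 316.88) c3=(270.47, 316.87)

Intrinsics K: fx=879.8, fy=608.6, cx=327.7, cy=237.2
Marker side s = 0.25 m; corners in marker frame (Z=0):
  M0 = (-0.1250, +0.1250, 0)
  M1 = (+0.1250, +0.1250, 0)
  M2 = (+0.1250, -0.1250, 0)
  M3 = (-0.1250, -0.1250, 0)
rvec = (-0.1739, 0.2778, -0.0118), |rvec| = θ = 0.32795 rad = 18.790°
Rodrigues: sinθ=0.32211, 1−cosθ=0.05330; R = I + sinθ·[k]× + (1−cosθ)·[k]×²:
    [+0.96169 -0.01235 +0.27386]
    [-0.03553 +0.98495 +0.16918]
    [-0.27183 -0.17242 +0.94677]
t = (0.0224, 0.3124, 1.4243) m
M0: Pc = R·M0+t = (-0.09935, +0.43996, +1.43673); u = 879.8·(-0.09935)/1.43673 + 327.7 = 266.8586, v = 608.6·(+0.43996)/1.43673 + 237.2 = 423.5676
M1: Pc = R·M1+t = (+0.14107, +0.43108, +1.36877); u = 879.8·(+0.14107)/1.36877 + 327.7 = 418.3736, v = 608.6·(+0.43108)/1.36877 + 237.2 = 428.8713
M2: Pc = R·M2+t = (+0.14415, +0.18484, +1.41187); u = 879.8·(+0.14415)/1.41187 + 327.7 = 417.5291, v = 608.6·(+0.18484)/1.41187 + 237.2 = 316.8771
M3: Pc = R·M3+t = (-0.09627, +0.19372, +1.47983); u = 879.8·(-0.09627)/1.47983 + 327.7 = 270.4664, v = 608.6·(+0.19372)/1.47983 + 237.2 = 316.8711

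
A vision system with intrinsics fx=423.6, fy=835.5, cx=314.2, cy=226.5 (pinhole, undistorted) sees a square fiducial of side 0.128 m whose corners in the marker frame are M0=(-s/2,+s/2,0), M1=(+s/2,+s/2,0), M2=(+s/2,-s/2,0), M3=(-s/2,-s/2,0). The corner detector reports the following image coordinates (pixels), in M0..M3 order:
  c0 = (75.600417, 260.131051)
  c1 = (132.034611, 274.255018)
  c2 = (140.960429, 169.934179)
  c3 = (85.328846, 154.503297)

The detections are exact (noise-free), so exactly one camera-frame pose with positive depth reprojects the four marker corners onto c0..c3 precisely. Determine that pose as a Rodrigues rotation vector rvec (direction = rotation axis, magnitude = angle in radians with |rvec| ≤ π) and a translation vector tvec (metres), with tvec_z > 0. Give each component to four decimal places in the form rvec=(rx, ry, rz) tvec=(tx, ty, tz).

Intrinsics K: fx=423.6, fy=835.5, cx=314.2, cy=226.5
Marker side s = 0.128 m; corners in marker frame (Z=0):
  M0 = (-0.0640, +0.0640, 0)
  M1 = (+0.0640, +0.0640, 0)
  M2 = (+0.0640, -0.0640, 0)
  M3 = (-0.0640, -0.0640, 0)
Detected image corners:
  c0 = (75.600417, 260.131051) px
  c1 = (132.034611, 274.255018) px
  c2 = (140.960429, 169.934179) px
  c3 = (85.328846, 154.503297) px
Planar DLT: solve 8×8 A·h = b for H (H[2,2]=1):
  H  [+449.71774 -82.99155 +108.70700]
  H  [+139.18916 +799.99552 +214.44394]
  H  [+0.11043 -0.09352 +1.00000]
B = K⁻¹H; ‖b₁‖=0.995376, ‖b₂‖=0.995376; λ = 2/(‖b₁‖+‖b₂‖) = 1.004646, sign → tz>0 ⇒ λ=+1.004646
r₁ = λ·B[:,0] = (+0.98430,+0.13729,+0.11094); r₂ = λ·B[:,1] = (-0.12714,+0.98742,-0.09396)
r₃ = r₁×r₂ = (-0.12245,+0.07838,+0.98938); SVD([r₁ r₂ r₃]) → R = UVᵀ:
  R  [+0.98430 -0.12714 -0.12245]
  R  [+0.13729 +0.98742 +0.07838]
  R  [+0.11094 -0.09396 +0.98938]
t = (-0.48736, -0.01450, +1.00465) m
tr R = 2.961098; θ = arccos((tr R − 1)/2) = 0.197556 rad = 11.319°
axis k = ((R−Rᵀ)₃₂, (R−Rᵀ)₁₃, (R−Rᵀ)₂₁) / (2 sinθ) = (-0.439019, -0.594554, +0.673623)
rvec = θ·k = (-0.086731, -0.117458, +0.133079)

rvec=(-0.0867, -0.1175, 0.1331) tvec=(-0.4874, -0.0145, 1.0046)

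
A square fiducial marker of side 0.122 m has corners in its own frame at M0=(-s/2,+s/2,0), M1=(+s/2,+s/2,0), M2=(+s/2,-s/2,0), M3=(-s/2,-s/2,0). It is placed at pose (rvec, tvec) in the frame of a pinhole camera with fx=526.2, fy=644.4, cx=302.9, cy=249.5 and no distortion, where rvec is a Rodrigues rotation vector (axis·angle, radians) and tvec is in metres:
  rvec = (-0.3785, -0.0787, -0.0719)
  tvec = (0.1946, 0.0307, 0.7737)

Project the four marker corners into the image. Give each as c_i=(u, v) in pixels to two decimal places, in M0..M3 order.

Intrinsics K: fx=526.2, fy=644.4, cx=302.9, cy=249.5
Marker side s = 0.122 m; corners in marker frame (Z=0):
  M0 = (-0.0610, +0.0610, 0)
  M1 = (+0.0610, +0.0610, 0)
  M2 = (+0.0610, -0.0610, 0)
  M3 = (-0.0610, -0.0610, 0)
rvec = (-0.3785, -0.0787, -0.0719), |rvec| = θ = 0.39322 rad = 22.530°
Rodrigues: sinθ=0.38317, 1−cosθ=0.07632; R = I + sinθ·[k]× + (1−cosθ)·[k]×²:
    [+0.99439 +0.08476 -0.06325]
    [-0.05536 +0.92674 +0.37161]
    [+0.09012 -0.36603 +0.92623]
t = (0.1946, 0.0307, 0.7737) m
M0: Pc = R·M0+t = (+0.13911, +0.09061, +0.74587); u = 526.2·(+0.13911)/0.74587 + 302.9 = 401.0413, v = 644.4·(+0.09061)/0.74587 + 249.5 = 327.7807
M1: Pc = R·M1+t = (+0.26043, +0.08385, +0.75687); u = 526.2·(+0.26043)/0.75687 + 302.9 = 483.9582, v = 644.4·(+0.08385)/0.75687 + 249.5 = 320.8934
M2: Pc = R·M2+t = (+0.25009, -0.02921, +0.80153); u = 526.2·(+0.25009)/0.80153 + 302.9 = 467.0819, v = 644.4·(-0.02921)/0.80153 + 249.5 = 226.0179
M3: Pc = R·M3+t = (+0.12877, -0.02245, +0.79053); u = 526.2·(+0.12877)/0.79053 + 302.9 = 388.6141, v = 644.4·(-0.02245)/0.79053 + 249.5 = 231.1966

c0=(401.04, 327.78) c1=(483.96, 320.89) c2=(467.08, 226.02) c3=(388.61, 231.20)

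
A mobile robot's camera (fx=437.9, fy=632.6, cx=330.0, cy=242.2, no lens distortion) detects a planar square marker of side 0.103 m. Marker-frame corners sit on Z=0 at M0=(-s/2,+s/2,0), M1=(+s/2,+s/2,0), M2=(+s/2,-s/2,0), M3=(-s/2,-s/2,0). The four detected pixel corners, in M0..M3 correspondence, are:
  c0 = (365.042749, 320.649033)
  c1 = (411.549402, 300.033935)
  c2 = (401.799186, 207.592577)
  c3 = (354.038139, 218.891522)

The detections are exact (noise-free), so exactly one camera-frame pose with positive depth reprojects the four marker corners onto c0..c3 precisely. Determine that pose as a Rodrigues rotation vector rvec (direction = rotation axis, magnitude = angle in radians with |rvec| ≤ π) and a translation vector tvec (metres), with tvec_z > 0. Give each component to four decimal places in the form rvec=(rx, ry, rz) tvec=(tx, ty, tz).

Intrinsics K: fx=437.9, fy=632.6, cx=330.0, cy=242.2
Marker side s = 0.103 m; corners in marker frame (Z=0):
  M0 = (-0.0515, +0.0515, 0)
  M1 = (+0.0515, +0.0515, 0)
  M2 = (+0.0515, -0.0515, 0)
  M3 = (-0.0515, -0.0515, 0)
Detected image corners:
  c0 = (365.042749, 320.649033) px
  c1 = (411.549402, 300.033935) px
  c2 = (401.799186, 207.592577) px
  c3 = (354.038139, 218.891522) px
Planar DLT: solve 8×8 A·h = b for H (H[2,2]=1):
  H  [+817.69669 +120.16178 +384.26193]
  H  [+91.02942 +953.98892 +261.53415]
  H  [+0.93995 +0.05143 +1.00000]
B = K⁻¹H; ‖b₁‖=1.507768, ‖b₂‖=1.507768; λ = 2/(‖b₁‖+‖b₂‖) = 0.663232, sign → tz>0 ⇒ λ=+0.663232
r₁ = λ·B[:,0] = (+0.76867,-0.14324,+0.62341); r₂ = λ·B[:,1] = (+0.15629,+0.98712,+0.03411)
r₃ = r₁×r₂ = (-0.62026,+0.07121,+0.78115); SVD([r₁ r₂ r₃]) → R = UVᵀ:
  R  [+0.76867 +0.15629 -0.62026]
  R  [-0.14324 +0.98712 +0.07121]
  R  [+0.62341 +0.03411 +0.78115]
t = (+0.08218, +0.02027, +0.66323) m
tr R = 2.536941; θ = arccos((tr R − 1)/2) = 0.694349 rad = 39.783°
axis k = ((R−Rᵀ)₃₂, (R−Rᵀ)₁₃, (R−Rᵀ)₂₁) / (2 sinθ) = (-0.028986, -0.971793, -0.234049)
rvec = θ·k = (-0.020126, -0.674763, -0.162512)

rvec=(-0.0201, -0.6748, -0.1625) tvec=(0.0822, 0.0203, 0.6632)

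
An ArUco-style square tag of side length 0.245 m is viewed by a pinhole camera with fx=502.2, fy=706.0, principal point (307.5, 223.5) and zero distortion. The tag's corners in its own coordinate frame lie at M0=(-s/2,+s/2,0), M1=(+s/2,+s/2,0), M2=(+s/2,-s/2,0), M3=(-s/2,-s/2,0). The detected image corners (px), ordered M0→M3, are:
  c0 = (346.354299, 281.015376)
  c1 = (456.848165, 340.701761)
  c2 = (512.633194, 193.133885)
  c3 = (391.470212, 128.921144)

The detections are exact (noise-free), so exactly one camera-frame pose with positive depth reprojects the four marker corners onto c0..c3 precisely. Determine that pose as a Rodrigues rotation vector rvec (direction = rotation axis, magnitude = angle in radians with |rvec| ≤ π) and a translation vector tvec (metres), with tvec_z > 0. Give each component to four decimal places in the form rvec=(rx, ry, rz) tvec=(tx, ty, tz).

rvec=(0.3639, 0.0948, 0.3562) tvec=(0.2351, 0.0222, 1.0006)

Intrinsics K: fx=502.2, fy=706.0, cx=307.5, cy=223.5
Marker side s = 0.245 m; corners in marker frame (Z=0):
  M0 = (-0.1225, +0.1225, 0)
  M1 = (+0.1225, +0.1225, 0)
  M2 = (+0.1225, -0.1225, 0)
  M3 = (-0.1225, -0.1225, 0)
Detected image corners:
  c0 = (346.354299, 281.015376) px
  c1 = (456.848165, 340.701761) px
  c2 = (512.633194, 193.133885) px
  c3 = (391.470212, 128.921144) px
Planar DLT: solve 8×8 A·h = b for H (H[2,2]=1):
  H  [+460.17232 -50.43958 +425.50813]
  H  [+246.01690 +697.49331 +239.18110]
  H  [-0.02724 +0.36410 +1.00000]
B = K⁻¹H; ‖b₁‖=0.999362, ‖b₂‖=0.999362; λ = 2/(‖b₁‖+‖b₂‖) = 1.000638, sign → tz>0 ⇒ λ=+1.000638
r₁ = λ·B[:,0] = (+0.93359,+0.35732,-0.02725); r₂ = λ·B[:,1] = (-0.32358,+0.87324,+0.36433)
r₃ = r₁×r₂ = (+0.15398,-0.33132,+0.93087); SVD([r₁ r₂ r₃]) → R = UVᵀ:
  R  [+0.93359 -0.32358 +0.15398]
  R  [+0.35732 +0.87324 -0.33132]
  R  [-0.02725 +0.36433 +0.93087]
t = (+0.23513, +0.02223, +1.00064) m
tr R = 2.737699; θ = arccos((tr R − 1)/2) = 0.517923 rad = 29.675°
axis k = ((R−Rᵀ)₃₂, (R−Rᵀ)₁₃, (R−Rᵀ)₂₁) / (2 sinθ) = (+0.702569, +0.183039, +0.687672)
rvec = θ·k = (+0.363877, +0.094800, +0.356161)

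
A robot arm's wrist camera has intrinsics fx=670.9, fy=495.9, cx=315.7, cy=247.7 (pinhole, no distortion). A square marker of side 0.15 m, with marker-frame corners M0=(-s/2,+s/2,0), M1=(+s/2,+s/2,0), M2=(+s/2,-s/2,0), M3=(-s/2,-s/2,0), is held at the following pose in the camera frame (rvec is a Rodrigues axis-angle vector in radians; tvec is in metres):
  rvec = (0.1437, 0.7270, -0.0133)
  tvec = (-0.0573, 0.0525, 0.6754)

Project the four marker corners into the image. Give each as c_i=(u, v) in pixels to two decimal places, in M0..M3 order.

c0=(216.41, 331.35) c1=(319.31, 348.88) c2=(309.29, 232.47) c3=(205.07, 230.66)

Intrinsics K: fx=670.9, fy=495.9, cx=315.7, cy=247.7
Marker side s = 0.15 m; corners in marker frame (Z=0):
  M0 = (-0.0750, +0.0750, 0)
  M1 = (+0.0750, +0.0750, 0)
  M2 = (+0.0750, -0.0750, 0)
  M3 = (-0.0750, -0.0750, 0)
rvec = (0.1437, 0.7270, -0.0133), |rvec| = θ = 0.74119 rad = 42.467°
Rodrigues: sinθ=0.67516, 1−cosθ=0.26233; R = I + sinθ·[k]× + (1−cosθ)·[k]×²:
    [+0.74753 +0.06200 +0.66133]
    [+0.03777 +0.99005 -0.13552]
    [-0.66315 +0.12628 +0.73775]
t = (-0.0573, 0.0525, 0.6754) m
M0: Pc = R·M0+t = (-0.10871, +0.12392, +0.73461); u = 670.9·(-0.10871)/0.73461 + 315.7 = 216.4136, v = 495.9·(+0.12392)/0.73461 + 247.7 = 331.3535
M1: Pc = R·M1+t = (+0.00341, +0.12959, +0.63513); u = 670.9·(+0.00341)/0.63513 + 315.7 = 319.3072, v = 495.9·(+0.12959)/0.63513 + 247.7 = 348.8788
M2: Pc = R·M2+t = (-0.00589, -0.01892, +0.61619); u = 670.9·(-0.00589)/0.61619 + 315.7 = 309.2920, v = 495.9·(-0.01892)/0.61619 + 247.7 = 232.4726
M3: Pc = R·M3+t = (-0.11801, -0.02459, +0.71567); u = 670.9·(-0.11801)/0.71567 + 315.7 = 205.0670, v = 495.9·(-0.02459)/0.71567 + 247.7 = 230.6631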